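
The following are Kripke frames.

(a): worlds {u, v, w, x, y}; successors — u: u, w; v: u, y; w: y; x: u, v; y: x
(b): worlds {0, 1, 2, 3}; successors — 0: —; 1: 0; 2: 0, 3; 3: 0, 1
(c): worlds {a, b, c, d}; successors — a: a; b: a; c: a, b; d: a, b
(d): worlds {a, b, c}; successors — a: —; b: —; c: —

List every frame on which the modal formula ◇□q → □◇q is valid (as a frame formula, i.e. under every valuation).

(c), (d)

Frame correspondent (Sahlqvist): ∀x ∀y ∀z (Rxy ∧ Rxz → ∃w (Ryw ∧ Rzw)) — i.e. convergence.
(a): fails — Ruw and Ruu but w and u have no common successor.
(b): fails — R10 and R10 but 0 and 0 have no common successor.
(c): satisfies the condition.
(d): satisfies the condition.
Valid on: (c), (d).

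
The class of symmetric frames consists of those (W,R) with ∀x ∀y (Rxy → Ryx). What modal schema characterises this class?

p → □◇p

The condition is symmetry. The B schema p → □◇p defines it.
Suppose p→□◇p is valid. Take Rxy and set V(p)={x}. Then p at x, so □◇p at x, so ◇p at y, so some z with Ryz has p; z=x, i.e. Ryx.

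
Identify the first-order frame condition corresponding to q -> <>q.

This schema is equivalent to the T axiom □q → q.
Its frame correspondent is reflexivity — forall x Rxx.

Reflexivity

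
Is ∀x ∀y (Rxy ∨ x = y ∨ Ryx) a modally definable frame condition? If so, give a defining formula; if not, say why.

If a class were modally definable it would be closed under disjoint unions (Goldblatt–Thomason).
Take 3 disjoint single-world reflexive frames: each is trivially connected, but their disjoint union has 3 worlds with no edge between distinct components, so it is not connected.
Hence connectedness of R is not modally definable.

Not definable by any modal formula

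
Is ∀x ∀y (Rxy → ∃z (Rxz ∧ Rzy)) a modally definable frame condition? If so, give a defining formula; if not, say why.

Yes: it is density, defined by the C4 schema □□p → □p.
Suppose □□p→□p is valid. Take Rxy and set V(p)={w : xR²w}. Then □□p at x, so □p at x, so p at y, i.e. ∃z(Rxz∧Rzy).

Definable; □□p → □p defines it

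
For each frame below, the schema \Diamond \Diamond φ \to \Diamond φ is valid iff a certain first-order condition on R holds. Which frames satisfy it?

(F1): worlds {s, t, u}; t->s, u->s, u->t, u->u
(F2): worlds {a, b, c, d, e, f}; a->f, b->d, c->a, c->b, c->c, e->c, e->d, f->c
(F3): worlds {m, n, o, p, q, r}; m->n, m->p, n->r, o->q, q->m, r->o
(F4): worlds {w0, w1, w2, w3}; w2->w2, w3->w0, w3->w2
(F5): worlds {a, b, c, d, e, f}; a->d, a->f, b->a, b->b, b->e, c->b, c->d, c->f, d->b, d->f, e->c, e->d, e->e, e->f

(F1), (F4)

Frame correspondent (Sahlqvist): \forall x \forall y \forall z (Rxy \wedge Ryz \to Rxz) — i.e. transitivity.
(F1): condition met.
(F2): fails — Rfc and Rcb but not Rfb.
(F3): fails — Rnr and Rro but not Rno.
(F4): condition met.
(F5): fails — Rec and Rcb but not Reb.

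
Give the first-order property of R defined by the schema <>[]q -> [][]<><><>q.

forall x forall y forall z ((xRy & x R^2 z) -> exists w (yRw & z R^3 w))

This is a Sahlqvist (Geach-type) schema ◇^1□^1q → □^2◇^3q.
Minimal-valuation argument: fix x; take any y with xR^1y and any z with xR^2z. Set V(q) to the set of worlds R-reachable from y in exactly 1 step. Then □^1q holds at y, so the antecedent holds at x; validity forces ◇^3q at z, giving a w with zR^3w and yR^1w.
First-order correspondent: forall x forall y forall z ((xRy & x R^2 z) -> exists w (yRw & z R^3 w)).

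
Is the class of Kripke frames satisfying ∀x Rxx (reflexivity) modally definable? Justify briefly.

This is a Sahlqvist condition; the T axiom □p → p defines it.
Suppose □p→p is valid. At any x set V(p)={w : Rxw}. Then □p holds at x, so p holds at x, i.e. Rxx.

Definable; □p → p defines it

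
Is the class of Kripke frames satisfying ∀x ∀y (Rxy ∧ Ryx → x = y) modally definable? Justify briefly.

No — not modally definable

Modal frame validity is preserved under surjective bounded morphisms.
The 8-cycle (worlds w0,w1,w2,w3,w4,w5,w6,w7 with w0→w1→w2→w3→w4→w5→w6→w7→w0) is antisymmetric. Sending even-indexed worlds to s and odd-indexed worlds to t is a surjective bounded morphism onto the two-world frame with s↔t, which is not antisymmetric.
So no modal formula (or set of formulas) defines exactly the antisymmetric frames.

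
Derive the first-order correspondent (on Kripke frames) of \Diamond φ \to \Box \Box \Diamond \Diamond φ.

This is a Sahlqvist (Geach-type) schema ◇^1□^0φ → □^2◇^2φ.
Minimal-valuation argument: fix x; take any y with xR^1y and any z with xR^2z. Set V(φ) to the set of worlds R-reachable from y in exactly 0 steps. Then □^0φ holds at y, so the antecedent holds at x; validity forces ◇^2φ at z, giving a w with zR^2w and yR^0w.
First-order correspondent: \forall x \forall y \forall z ((xRy \wedge x R^2 z) \to \exists w (y = w \wedge z R^2 w)).

\forall x \forall y \forall z ((xRy \wedge x R^2 z) \to \exists w (y = w \wedge z R^2 w))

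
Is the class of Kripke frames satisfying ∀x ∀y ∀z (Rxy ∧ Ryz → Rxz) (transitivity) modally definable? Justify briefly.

Yes, by □r → □□r

This is a Sahlqvist condition; the 4 axiom □r → □□r defines it.
Suppose □r→□□r is valid. Take Rxy, Ryz and set V(r)={w : Rxw}. Then □r at x, so □□r at x, so □r at y, so r at z, i.e. Rxz.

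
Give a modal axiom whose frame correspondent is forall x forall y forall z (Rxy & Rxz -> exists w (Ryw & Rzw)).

This is convergence; the standard corresponding axiom is .2: ◇□p → □◇p.

◇□p → □◇p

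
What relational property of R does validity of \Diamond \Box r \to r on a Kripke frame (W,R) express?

Equivalently (dual form): r → □◇r.
Suppose r→□◇r is valid. Take Rxy and set V(r)={x}. Then r at x, so □◇r at x, so ◇r at y, so some z with Ryz has r; z=x, i.e. Ryx.
Conversely, on a frame with symmetry the schema holds at every world under every valuation.
So the correspondent is symmetry.

Symmetry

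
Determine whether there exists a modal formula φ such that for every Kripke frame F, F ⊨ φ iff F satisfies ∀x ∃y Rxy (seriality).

Definable; □q → ◇q defines it

This is a Sahlqvist condition; the D axiom □q → ◇q defines it.
Suppose □q→◇q is valid. At any x set V(q)=W. Then □q at x, so ◇q at x, so x has a successor.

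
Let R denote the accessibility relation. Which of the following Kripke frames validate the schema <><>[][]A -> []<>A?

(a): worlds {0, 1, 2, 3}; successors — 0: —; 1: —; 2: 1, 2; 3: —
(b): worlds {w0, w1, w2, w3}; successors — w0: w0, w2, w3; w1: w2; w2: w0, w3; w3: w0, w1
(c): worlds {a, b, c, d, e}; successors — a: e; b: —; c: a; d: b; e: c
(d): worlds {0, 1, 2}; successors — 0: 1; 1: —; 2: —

(b), (d)

This is the axiom for a generalized confluence (Geach) condition; its first-order frame correspondent is forall x forall y forall z ((x R^2 y & xRz) -> exists w (y R^2 w & zRw)).
(a): fails — 2R²1, 2R1 but no w with 1R²w and 1Rw.
(b): satisfies the condition.
(c): fails — aR²c, aRe but no w with cR²w and eRw.
(d): satisfies the condition.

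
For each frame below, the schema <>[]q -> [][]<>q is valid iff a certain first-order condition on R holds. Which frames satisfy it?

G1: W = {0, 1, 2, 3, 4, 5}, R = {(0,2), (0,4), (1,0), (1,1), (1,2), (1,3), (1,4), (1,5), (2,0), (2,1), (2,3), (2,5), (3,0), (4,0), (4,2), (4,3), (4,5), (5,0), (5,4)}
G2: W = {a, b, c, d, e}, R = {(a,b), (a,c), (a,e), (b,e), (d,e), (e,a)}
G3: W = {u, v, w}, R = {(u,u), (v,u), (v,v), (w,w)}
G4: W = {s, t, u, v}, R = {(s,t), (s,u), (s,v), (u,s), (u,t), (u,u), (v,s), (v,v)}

G3

Frame correspondent (Sahlqvist): forall x forall y forall z ((xRy & x R^2 z) -> exists w (yRw & zRw)) — i.e. a generalized confluence (Geach) condition.
G1: fails — 0R2, 0R²0 but no w with 2Rw and 0Rw.
G2: fails — aRb, aR²e but no w with bRw and eRw.
G3: holds.
G4: fails — sRt, sR²s but no w with tRw and sRw.
Valid on: G3.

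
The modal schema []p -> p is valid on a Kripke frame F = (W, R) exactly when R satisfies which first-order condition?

Suppose □p→p is valid. At any x set V(p)={w : Rxw}. Then □p holds at x, so p holds at x, i.e. Rxx.
Conversely, any frame satisfying forall x Rxx validates the schema.
Frame condition: forall x Rxx.

reflexivity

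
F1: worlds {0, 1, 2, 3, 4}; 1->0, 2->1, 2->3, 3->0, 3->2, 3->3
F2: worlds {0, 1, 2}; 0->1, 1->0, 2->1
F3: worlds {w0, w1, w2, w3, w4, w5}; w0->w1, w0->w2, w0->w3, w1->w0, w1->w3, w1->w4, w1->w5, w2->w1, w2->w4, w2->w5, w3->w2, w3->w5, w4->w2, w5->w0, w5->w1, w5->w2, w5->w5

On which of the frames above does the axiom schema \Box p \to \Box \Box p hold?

none

This is the axiom for transitivity; its first-order frame correspondent is \forall x \forall y \forall z (Rxy \wedge Ryz \to Rxz).
F1: fails — R32 and R21 but not R31.
F2: fails — R01 and R10 but not R00.
F3: fails — Rw1w5 and Rw5w2 but not Rw1w2.
Valid on no frame.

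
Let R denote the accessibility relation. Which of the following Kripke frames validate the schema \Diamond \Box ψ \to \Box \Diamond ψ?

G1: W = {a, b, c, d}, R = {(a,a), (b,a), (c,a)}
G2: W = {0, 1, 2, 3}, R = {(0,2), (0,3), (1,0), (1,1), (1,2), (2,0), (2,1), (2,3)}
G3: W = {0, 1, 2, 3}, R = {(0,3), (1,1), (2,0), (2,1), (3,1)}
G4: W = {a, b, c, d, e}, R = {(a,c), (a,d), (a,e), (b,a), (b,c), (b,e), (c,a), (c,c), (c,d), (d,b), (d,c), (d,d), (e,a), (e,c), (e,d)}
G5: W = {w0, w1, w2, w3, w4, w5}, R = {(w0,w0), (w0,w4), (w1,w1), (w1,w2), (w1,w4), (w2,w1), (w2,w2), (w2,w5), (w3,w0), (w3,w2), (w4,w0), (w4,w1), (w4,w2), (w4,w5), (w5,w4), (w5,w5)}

This is the axiom for convergence; its first-order frame correspondent is \forall x \forall y \forall z (Rxy \wedge Rxz \to \exists w (Ryw \wedge Rzw)).
G1: holds.
G2: fails — R02 and R03 but 2 and 3 have no common successor.
G3: fails — R20 and R21 but 0 and 1 have no common successor.
G4: holds.
G5: fails — Rw3w2 and Rw3w0 but w2 and w0 have no common successor.

G1, G4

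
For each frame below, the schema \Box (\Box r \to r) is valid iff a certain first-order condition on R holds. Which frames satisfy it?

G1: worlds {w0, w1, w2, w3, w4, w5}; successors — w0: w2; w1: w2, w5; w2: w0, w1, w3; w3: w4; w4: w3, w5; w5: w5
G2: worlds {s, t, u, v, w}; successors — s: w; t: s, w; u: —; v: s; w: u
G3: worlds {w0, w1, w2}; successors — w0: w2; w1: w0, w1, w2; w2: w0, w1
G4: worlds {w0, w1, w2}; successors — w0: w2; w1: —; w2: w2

G4

Frame correspondent (Sahlqvist): \forall x \forall y (Rxy \to Ryy) — i.e. shift-reflexivity.
G1: fails — Rw1w2 but not Rw2w2.
G2: fails — Rwu but not Ruu.
G3: fails — Rw1w2 but not Rw2w2.
G4: condition met.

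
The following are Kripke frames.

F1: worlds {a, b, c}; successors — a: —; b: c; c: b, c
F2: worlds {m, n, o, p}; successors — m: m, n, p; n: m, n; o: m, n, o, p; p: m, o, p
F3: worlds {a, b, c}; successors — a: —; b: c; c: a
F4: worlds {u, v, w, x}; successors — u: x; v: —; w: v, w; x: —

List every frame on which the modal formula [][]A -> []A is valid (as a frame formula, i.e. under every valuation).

This is the axiom for density; its first-order frame correspondent is forall x forall y (Rxy -> exists z (Rxz & Rzy)).
F1: satisfies the condition.
F2: satisfies the condition.
F3: fails — Rca but no z with Rcz and Rza.
F4: fails — Rux but no z with Ruz and Rzx.
Valid on: F1, F2.

F1, F2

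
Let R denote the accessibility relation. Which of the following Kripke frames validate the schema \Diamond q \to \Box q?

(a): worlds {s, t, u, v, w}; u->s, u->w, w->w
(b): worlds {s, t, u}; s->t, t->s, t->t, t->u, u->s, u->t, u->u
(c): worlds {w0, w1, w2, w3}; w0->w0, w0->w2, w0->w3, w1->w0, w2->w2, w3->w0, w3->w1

Frame correspondent (Sahlqvist): \forall x \forall y \forall z (Rxy \wedge Rxz \to y = z) — i.e. partial functionality.
(a): fails — u sees both s and w.
(b): fails — t sees both s and t.
(c): fails — w0 sees both w0 and w2.
Valid on no frame.

none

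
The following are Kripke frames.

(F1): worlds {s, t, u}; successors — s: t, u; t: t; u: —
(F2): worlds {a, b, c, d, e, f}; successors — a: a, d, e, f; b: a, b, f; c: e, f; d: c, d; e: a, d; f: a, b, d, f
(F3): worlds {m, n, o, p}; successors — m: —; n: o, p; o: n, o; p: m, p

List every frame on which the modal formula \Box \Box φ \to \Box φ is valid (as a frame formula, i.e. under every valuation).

(F3)

The schema corresponds to density: \forall x \forall y (Rxy \to \exists z (Rxz \wedge Rzy)).
(F1): fails — Rsu but no z with Rsz and Rzu.
(F2): fails — Rce but no z with Rcz and Rze.
(F3): ✓.
Valid on: (F3).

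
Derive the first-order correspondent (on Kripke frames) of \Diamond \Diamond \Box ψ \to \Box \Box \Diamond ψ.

\forall x \forall y \forall z ((x R^2 y \wedge x R^2 z) \to \exists w (yRw \wedge zRw))

This is a Sahlqvist (Geach-type) schema ◇^2□^1ψ → □^2◇^1ψ.
Minimal-valuation argument: fix x; take any y with xR^2y and any z with xR^2z. Set V(ψ) to the set of worlds R-reachable from y in exactly 1 step. Then □^1ψ holds at y, so the antecedent holds at x; validity forces ◇^1ψ at z, giving a w with zR^1w and yR^1w.
First-order correspondent: \forall x \forall y \forall z ((x R^2 y \wedge x R^2 z) \to \exists w (yRw \wedge zRw)).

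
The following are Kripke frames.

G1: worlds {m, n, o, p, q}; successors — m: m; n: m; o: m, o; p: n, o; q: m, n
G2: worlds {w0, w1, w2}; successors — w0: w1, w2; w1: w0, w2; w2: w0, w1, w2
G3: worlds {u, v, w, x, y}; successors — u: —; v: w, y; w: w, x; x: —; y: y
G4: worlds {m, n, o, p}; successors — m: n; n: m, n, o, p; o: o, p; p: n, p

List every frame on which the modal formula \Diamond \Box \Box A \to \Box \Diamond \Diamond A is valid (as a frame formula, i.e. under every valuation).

This is the axiom for a generalized confluence (Geach) condition; its first-order frame correspondent is \forall x \forall y \forall z ((xRy \wedge xRz) \to \exists w (y R^2 w \wedge z R^2 w)).
G1: holds.
G2: holds.
G3: fails — vRw, vRy but no t with wR²t and yR²t.
G4: holds.
Valid on: G1, G2, G4.

G1, G2, G4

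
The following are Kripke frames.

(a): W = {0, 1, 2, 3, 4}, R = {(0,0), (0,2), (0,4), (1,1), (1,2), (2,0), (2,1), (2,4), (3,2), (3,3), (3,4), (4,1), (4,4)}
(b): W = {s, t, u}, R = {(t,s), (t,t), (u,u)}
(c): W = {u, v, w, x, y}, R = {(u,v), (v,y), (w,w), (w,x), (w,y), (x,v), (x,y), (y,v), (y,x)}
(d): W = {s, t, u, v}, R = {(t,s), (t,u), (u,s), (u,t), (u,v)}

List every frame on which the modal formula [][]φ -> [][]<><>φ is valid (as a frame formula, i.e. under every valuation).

The schema corresponds to a generalized confluence (Geach) condition: forall x forall z (x R^2 z -> exists w (x R^2 w & z R^2 w)).
(a): condition met.
(b): fails — tR²s but no w with tR²w and sR²w.
(c): condition met.
(d): fails — tR²s but no w with tR²w and sR²w.

(a), (c)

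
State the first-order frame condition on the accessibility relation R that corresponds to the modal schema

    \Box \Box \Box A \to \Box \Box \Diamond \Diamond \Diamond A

\forall x \forall z (x R^2 z \to \exists w (x R^3 w \wedge z R^3 w))

This is a Sahlqvist (Geach-type) schema ◇^0□^3A → □^2◇^3A.
Minimal-valuation argument: fix x; take any y with xR^0y and any z with xR^2z. Set V(A) to the set of worlds R-reachable from y in exactly 3 steps. Then □^3A holds at y, so the antecedent holds at x; validity forces ◇^3A at z, giving a w with zR^3w and yR^3w.
First-order correspondent: \forall x \forall z (x R^2 z \to \exists w (x R^3 w \wedge z R^3 w)).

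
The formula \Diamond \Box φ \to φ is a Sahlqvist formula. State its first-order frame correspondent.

Replacing φ by ¬φ and contraposing gives the equivalent schema φ → □◇φ.
Suppose φ→□◇φ is valid. Take Rxy and set V(φ)={x}. Then φ at x, so □◇φ at x, so ◇φ at y, so some z with Ryz has φ; z=x, i.e. Ryx.

Symmetry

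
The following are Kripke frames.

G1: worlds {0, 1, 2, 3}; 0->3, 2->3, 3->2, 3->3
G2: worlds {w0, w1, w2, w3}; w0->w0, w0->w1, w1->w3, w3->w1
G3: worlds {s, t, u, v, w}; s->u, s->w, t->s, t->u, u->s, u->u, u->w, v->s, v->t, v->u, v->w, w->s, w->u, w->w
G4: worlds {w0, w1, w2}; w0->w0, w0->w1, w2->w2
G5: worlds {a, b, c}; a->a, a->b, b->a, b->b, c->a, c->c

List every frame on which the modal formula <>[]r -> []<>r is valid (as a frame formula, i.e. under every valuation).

Frame correspondent (Sahlqvist): forall x forall y forall z (Rxy & Rxz -> exists w (Ryw & Rzw)) — i.e. convergence.
G1: holds.
G2: fails — Rw0w1 and Rw0w0 but w1 and w0 have no common successor.
G3: holds.
G4: fails — Rw0w1 and Rw0w1 but w1 and w1 have no common successor.
G5: holds.

G1, G3, G5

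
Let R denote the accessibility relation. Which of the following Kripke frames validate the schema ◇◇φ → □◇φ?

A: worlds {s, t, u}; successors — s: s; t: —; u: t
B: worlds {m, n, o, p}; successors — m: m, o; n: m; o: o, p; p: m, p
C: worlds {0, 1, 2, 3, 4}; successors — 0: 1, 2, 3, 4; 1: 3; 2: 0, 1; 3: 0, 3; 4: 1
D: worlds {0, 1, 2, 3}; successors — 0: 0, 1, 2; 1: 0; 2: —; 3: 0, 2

Frame correspondent (Sahlqvist): ∀x ∀y ∀z ((xR²y ∧ xRz) → ∃w (y = w ∧ zRw)) — i.e. a generalized confluence (Geach) condition.
A: ✓.
B: fails — mR²m, mRo but no w with m=w and oRw.
C: fails — 0R²0, 0R1 but no w with 0=w and 1Rw.
D: fails — 0R²0, 0R2 but no w with 0=w and 2Rw.

A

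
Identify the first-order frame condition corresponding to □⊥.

□⊥ is valid iff no world has any successor (otherwise □⊥ fails at any world with one).
The converse is a direct semantic check.
Frame condition: ∀x ∀y ¬Rxy.

Emptiness of R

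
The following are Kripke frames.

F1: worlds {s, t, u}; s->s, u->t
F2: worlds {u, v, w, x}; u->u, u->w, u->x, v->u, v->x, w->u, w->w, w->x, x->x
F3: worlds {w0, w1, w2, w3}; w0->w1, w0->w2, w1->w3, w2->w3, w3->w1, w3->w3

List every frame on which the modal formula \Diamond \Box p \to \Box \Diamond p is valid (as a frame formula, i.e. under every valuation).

F2, F3

The schema corresponds to convergence: \forall x \forall y \forall z (Rxy \wedge Rxz \to \exists w (Ryw \wedge Rzw)).
F1: fails — Rut and Rut but t and t have no common successor.
F2: ✓.
F3: ✓.
Valid on: F2, F3.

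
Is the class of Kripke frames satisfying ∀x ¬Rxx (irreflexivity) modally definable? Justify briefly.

No

Modal frame validity is preserved under surjective bounded morphisms.
The 5-cycle (worlds w0,w1,w2,w3,w4 with w0→w1→w2→w3→w4→w0) is irreflexive, and the map sending every world to a single reflexive point • is a surjective bounded morphism (forth: every edge maps to (•,•); back: every world has a successor). So any modal formula valid on the 5-cycle is also valid on the reflexive point, which is not irreflexive.
So the class is not modally definable.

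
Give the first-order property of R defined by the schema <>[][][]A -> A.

This is a Sahlqvist (Geach-type) schema ◇^1□^3A → □^0◇^0A.
First-order correspondent: forall x forall y (xRy -> exists w (y R^3 w & x = w)).

forall x forall y (xRy -> exists w (y R^3 w & x = w))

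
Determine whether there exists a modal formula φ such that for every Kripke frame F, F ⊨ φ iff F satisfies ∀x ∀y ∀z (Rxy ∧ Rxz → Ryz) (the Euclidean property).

Yes — defined by ◇r → □◇r

This is a Sahlqvist condition; the 5 axiom ◇r → □◇r defines it.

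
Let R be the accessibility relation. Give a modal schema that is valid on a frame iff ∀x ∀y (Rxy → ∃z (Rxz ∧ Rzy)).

This is density; the standard corresponding axiom is C4: □□s → □s.

□□s → □s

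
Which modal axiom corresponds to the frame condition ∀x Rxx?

The condition is reflexivity. The T schema □r → r defines it.
Suppose □r→r is valid. At any x set V(r)={w : Rxw}. Then □r holds at x, so r holds at x, i.e. Rxx.

□r → r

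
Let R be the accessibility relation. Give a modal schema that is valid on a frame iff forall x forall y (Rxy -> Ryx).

ψ → □◇ψ

This is symmetry; the standard corresponding axiom is B: ψ → □◇ψ.
Suppose ψ→□◇ψ is valid. Take Rxy and set V(ψ)={x}. Then ψ at x, so □◇ψ at x, so ◇ψ at y, so some z with Ryz has ψ; z=x, i.e. Ryx.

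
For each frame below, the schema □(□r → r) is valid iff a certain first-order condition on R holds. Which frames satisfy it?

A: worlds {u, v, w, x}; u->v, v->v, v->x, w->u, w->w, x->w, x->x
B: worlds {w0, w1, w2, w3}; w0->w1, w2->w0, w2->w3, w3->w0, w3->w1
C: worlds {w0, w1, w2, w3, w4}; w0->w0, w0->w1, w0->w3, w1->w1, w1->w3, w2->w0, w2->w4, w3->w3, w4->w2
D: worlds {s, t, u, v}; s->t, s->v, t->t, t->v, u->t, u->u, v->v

D

Frame correspondent (Sahlqvist): ∀x ∀y (Rxy → Ryy) — i.e. shift-reflexivity.
A: fails — Rwu but not Ruu.
B: fails — Rw3w1 but not Rw1w1.
C: fails — Rw2w4 but not Rw4w4.
D: condition met.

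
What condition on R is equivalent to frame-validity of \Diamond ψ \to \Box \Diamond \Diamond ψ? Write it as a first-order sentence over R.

\forall x \forall y \forall z ((xRy \wedge xRz) \to \exists w (y = w \wedge z R^2 w))

This is a Sahlqvist (Geach-type) schema ◇^1□^0ψ → □^1◇^2ψ.
First-order correspondent: \forall x \forall y \forall z ((xRy \wedge xRz) \to \exists w (y = w \wedge z R^2 w)).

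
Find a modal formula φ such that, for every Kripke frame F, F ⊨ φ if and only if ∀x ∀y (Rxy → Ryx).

q → □◇q

A defining formula is q → □◇q (the B axiom).
Suppose q→□◇q is valid. Take Rxy and set V(q)={x}. Then q at x, so □◇q at x, so ◇q at y, so some z with Ryz has q; z=x, i.e. Ryx.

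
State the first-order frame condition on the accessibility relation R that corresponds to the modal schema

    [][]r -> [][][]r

forall x forall z (x R^3 z -> exists w (x R^2 w & z = w))

This is a Sahlqvist (Geach-type) schema ◇^0□^2r → □^3◇^0r.
Minimal-valuation argument: fix x; take any y with xR^0y and any z with xR^3z. Set V(r) to the set of worlds R-reachable from y in exactly 2 steps. Then □^2r holds at y, so the antecedent holds at x; validity forces ◇^0r at z, giving a w with zR^0w and yR^2w.
First-order correspondent: forall x forall z (x R^3 z -> exists w (x R^2 w & z = w)).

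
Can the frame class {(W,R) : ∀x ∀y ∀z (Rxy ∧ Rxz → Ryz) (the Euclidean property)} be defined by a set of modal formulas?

This is a Sahlqvist condition; the 5 axiom ◇r → □◇r defines it.
Suppose ◇r→□◇r is valid. Take Rxy, Rxz and set V(r)={y}. Then ◇r at x, so □◇r at x, so ◇r at z, so some w with Rzw has r; w=y, i.e. Rzy. By symmetry of the argument, Ryz.

Definable; ◇r → □◇r defines it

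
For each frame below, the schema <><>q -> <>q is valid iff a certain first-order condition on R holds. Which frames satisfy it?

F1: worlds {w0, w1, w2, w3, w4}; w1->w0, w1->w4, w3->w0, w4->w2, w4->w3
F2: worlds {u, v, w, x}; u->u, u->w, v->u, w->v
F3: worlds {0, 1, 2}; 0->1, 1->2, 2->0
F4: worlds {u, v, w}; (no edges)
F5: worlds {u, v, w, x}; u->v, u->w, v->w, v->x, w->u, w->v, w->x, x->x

F4

The schema corresponds to transitivity: forall x forall y forall z (Rxy & Ryz -> Rxz).
F1: fails — Rw1w4 and Rw4w2 but not Rw1w2.
F2: fails — Rvu and Ruw but not Rvw.
F3: fails — R12 and R20 but not R10.
F4: satisfies the condition.
F5: fails — Ruv and Rvx but not Rux.
Valid on: F4.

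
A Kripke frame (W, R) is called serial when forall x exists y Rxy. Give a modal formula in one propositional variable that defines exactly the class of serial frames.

□p → ◇p

The condition is seriality. The D schema □p → ◇p defines it.
Suppose □p→◇p is valid. At any x set V(p)=W. Then □p at x, so ◇p at x, so x has a successor.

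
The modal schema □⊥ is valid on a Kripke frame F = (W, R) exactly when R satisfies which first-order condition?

□⊥ is valid iff no world has any successor (otherwise □⊥ fails at any world with one).
The converse is a direct semantic check.
Frame condition: ∀x ∀y ¬Rxy.

emptiness of R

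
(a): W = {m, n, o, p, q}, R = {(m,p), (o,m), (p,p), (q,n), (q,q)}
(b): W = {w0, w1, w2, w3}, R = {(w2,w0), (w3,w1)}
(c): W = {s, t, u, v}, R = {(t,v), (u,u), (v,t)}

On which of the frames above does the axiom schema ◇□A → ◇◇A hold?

(c)

This is the axiom for a generalized confluence (Geach) condition; its first-order frame correspondent is ∀x ∀y (xRy → ∃w (yRw ∧ xR²w)).
(a): fails — qRn but no w with nRw and qR²w.
(b): fails — w2Rw0 but no w with w0Rw and w2R²w.
(c): condition met.
Valid on: (c).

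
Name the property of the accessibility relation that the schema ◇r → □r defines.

Suppose ◇r→□r is valid. Take Rxy, Rxz and set V(r)={y}. Then ◇r at x, so □r at x, so r at z, i.e. z=y.

Partial functionality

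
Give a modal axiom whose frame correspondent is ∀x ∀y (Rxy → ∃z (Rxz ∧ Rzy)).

□□r → □r

This is density; the standard corresponding axiom is C4: □□r → □r.
Suppose □□r→□r is valid. Take Rxy and set V(r)={w : xR²w}. Then □□r at x, so □r at x, so r at y, i.e. ∃z(Rxz∧Rzy).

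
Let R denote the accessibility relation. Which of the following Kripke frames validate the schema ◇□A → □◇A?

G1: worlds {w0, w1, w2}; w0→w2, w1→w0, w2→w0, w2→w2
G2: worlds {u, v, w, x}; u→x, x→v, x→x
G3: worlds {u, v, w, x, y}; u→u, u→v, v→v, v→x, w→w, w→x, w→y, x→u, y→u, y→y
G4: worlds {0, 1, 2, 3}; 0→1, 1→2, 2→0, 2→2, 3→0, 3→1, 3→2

G1

This is the axiom for convergence; its first-order frame correspondent is ∀x ∀y ∀z (Rxy ∧ Rxz → ∃w (Ryw ∧ Rzw)).
G1: satisfies the condition.
G2: fails — Rxx and Rxv but x and v have no common successor.
G3: fails — Rvv and Rvx but v and x have no common successor.
G4: fails — R20 and R22 but 0 and 2 have no common successor.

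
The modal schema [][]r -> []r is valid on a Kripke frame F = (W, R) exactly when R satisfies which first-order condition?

density: forall x forall y (Rxy -> exists z (Rxz & Rzy))

Suppose □□r→□r is valid. Take Rxy and set V(r)={w : xR²w}. Then □□r at x, so □r at x, so r at y, i.e. ∃z(Rxz∧Rzy).
Conversely, on a frame with density the schema holds at every world under every valuation.
Frame condition: forall x forall y (Rxy -> exists z (Rxz & Rzy)).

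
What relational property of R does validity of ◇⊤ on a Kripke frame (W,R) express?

◇⊤ holds at w iff w has a successor, so frame-validity of ◇⊤ is exactly seriality. Equivalently via □ψ → ◇ψ:
Suppose □ψ→◇ψ is valid. At any x set V(ψ)=W. Then □ψ at x, so ◇ψ at x, so x has a successor.

seriality: ∀x ∃y Rxy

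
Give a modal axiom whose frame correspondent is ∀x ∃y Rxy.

The condition is seriality. The D schema □r → ◇r defines it.

□r → ◇r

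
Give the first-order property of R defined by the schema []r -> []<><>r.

This is a Sahlqvist (Geach-type) schema ◇^0□^1r → □^1◇^2r.
First-order correspondent: forall x forall z (xRz -> exists w (xRw & z R^2 w)).

forall x forall z (xRz -> exists w (xRw & z R^2 w))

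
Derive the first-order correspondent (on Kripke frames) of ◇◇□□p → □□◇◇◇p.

∀x ∀y ∀z ((xR²y ∧ xR²z) → ∃w (yR²w ∧ zR³w))

This is a Sahlqvist (Geach-type) schema ◇^2□^2p → □^2◇^3p.
First-order correspondent: ∀x ∀y ∀z ((xR²y ∧ xR²z) → ∃w (yR²w ∧ zR³w)).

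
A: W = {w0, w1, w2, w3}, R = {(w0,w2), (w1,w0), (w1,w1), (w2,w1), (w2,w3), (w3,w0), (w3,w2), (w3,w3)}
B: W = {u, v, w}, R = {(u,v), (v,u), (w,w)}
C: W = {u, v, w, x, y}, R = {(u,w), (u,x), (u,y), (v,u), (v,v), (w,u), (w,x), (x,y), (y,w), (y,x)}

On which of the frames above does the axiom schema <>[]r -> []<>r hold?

The schema corresponds to convergence: forall x forall y forall z (Rxy & Rxz -> exists w (Ryw & Rzw)).
A: fails — Rw1w1 and Rw1w0 but w1 and w0 have no common successor.
B: ✓.
C: fails — Ruw and Rux but w and x have no common successor.
Valid on: B.

B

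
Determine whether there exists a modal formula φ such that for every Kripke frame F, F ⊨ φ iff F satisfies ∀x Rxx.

The condition is reflexivity. A defining modal formula is □p → p.
Suppose □p→p is valid. At any x set V(p)={w : Rxw}. Then □p holds at x, so p holds at x, i.e. Rxx.

Definable; □p → p defines it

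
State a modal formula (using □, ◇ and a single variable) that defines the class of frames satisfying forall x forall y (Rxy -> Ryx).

ψ → □◇ψ

The condition is symmetry. The B schema ψ → □◇ψ defines it.
Suppose ψ→□◇ψ is valid. Take Rxy and set V(ψ)={x}. Then ψ at x, so □◇ψ at x, so ◇ψ at y, so some z with Ryz has ψ; z=x, i.e. Ryx.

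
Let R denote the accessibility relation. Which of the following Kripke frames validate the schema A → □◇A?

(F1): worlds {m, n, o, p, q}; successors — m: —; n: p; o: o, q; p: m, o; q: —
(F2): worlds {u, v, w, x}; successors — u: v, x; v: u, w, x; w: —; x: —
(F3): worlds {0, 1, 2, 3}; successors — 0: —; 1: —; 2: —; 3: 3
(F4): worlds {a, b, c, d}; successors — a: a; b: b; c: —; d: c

The schema corresponds to symmetry: ∀x ∀y (Rxy → Ryx).
(F1): fails — Rpm but not Rmp.
(F2): fails — Rvw but not Rwv.
(F3): ✓.
(F4): fails — Rdc but not Rcd.
Valid on: (F3).

(F3)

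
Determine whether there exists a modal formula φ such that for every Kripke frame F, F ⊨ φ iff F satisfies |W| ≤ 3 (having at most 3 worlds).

Not modally definable

If a class were modally definable it would be closed under disjoint unions (Goldblatt–Thomason).
Any modal formula valid on each of 4 disjoint one-world frames is valid on their disjoint union (validity is preserved under disjoint unions). Each one-world frame has |W|=1≤3, but the union has |W|=4.
Hence having at most 3 worlds is not modally definable.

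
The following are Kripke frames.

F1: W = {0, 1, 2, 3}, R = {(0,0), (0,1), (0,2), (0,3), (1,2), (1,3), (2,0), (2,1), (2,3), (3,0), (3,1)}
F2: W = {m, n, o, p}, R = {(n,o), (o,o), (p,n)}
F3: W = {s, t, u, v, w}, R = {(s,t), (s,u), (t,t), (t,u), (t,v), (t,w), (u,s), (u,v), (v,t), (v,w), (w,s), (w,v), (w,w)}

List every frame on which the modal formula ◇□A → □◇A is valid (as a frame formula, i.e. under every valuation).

F2

This is the axiom for convergence; its first-order frame correspondent is ∀x ∀y ∀z (Rxy ∧ Rxz → ∃w (Ryw ∧ Rzw)).
F1: fails — R01 and R03 but 1 and 3 have no common successor.
F2: ✓.
F3: fails — Rtv and Rtu but v and u have no common successor.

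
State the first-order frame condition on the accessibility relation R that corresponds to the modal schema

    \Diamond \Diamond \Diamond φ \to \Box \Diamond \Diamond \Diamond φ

This is a Sahlqvist (Geach-type) schema ◇^3□^0φ → □^1◇^3φ.
Minimal-valuation argument: fix x; take any y with xR^3y and any z with xR^1z. Set V(φ) to the set of worlds R-reachable from y in exactly 0 steps. Then □^0φ holds at y, so the antecedent holds at x; validity forces ◇^3φ at z, giving a w with zR^3w and yR^0w.
First-order correspondent: \forall x \forall y \forall z ((x R^3 y \wedge xRz) \to \exists w (y = w \wedge z R^3 w)).

\forall x \forall y \forall z ((x R^3 y \wedge xRz) \to \exists w (y = w \wedge z R^3 w))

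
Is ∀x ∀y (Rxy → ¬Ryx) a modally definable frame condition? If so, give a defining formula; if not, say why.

Any modally definable frame class is closed under surjective bounded morphisms.
The 4-cycle (worlds a,b,c,d with a→b→c→d→a) is asymmetric. Mapping every world to a single reflexive point • is a surjective bounded morphism, and the reflexive point is not asymmetric (R•• but asymmetry requires ¬R••).
Hence asymmetry is not modally definable.

No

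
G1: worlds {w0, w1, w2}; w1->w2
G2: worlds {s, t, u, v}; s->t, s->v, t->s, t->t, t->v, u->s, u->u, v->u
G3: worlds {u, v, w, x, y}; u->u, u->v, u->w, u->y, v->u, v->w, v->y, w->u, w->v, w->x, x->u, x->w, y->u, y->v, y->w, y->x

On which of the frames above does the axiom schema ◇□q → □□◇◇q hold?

The schema corresponds to a generalized confluence (Geach) condition: ∀x ∀y ∀z ((xRy ∧ xR²z) → ∃w (yRw ∧ zR²w)).
G1: holds.
G2: fails — tRs, tR²v but no w with sRw and vR²w.
G3: holds.

G1, G3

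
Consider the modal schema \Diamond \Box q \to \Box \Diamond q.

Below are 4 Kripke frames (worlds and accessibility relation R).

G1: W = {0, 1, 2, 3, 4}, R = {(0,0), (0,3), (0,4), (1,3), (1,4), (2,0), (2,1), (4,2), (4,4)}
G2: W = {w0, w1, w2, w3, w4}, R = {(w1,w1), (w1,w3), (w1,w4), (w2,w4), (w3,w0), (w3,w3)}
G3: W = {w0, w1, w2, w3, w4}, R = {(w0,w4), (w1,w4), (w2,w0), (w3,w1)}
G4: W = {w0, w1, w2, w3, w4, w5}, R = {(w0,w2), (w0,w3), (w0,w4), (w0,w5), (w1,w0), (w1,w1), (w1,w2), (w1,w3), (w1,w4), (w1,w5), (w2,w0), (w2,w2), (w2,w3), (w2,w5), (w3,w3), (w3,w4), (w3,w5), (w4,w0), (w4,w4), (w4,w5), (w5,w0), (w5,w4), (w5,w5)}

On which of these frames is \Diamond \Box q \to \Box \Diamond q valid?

G4

Frame correspondent (Sahlqvist): \forall x \forall y \forall z (Rxy \wedge Rxz \to \exists w (Ryw \wedge Rzw)) — i.e. convergence.
G1: fails — R00 and R03 but 0 and 3 have no common successor.
G2: fails — Rw1w1 and Rw1w4 but w1 and w4 have no common successor.
G3: fails — Rw0w4 and Rw0w4 but w4 and w4 have no common successor.
G4: satisfies the condition.
Valid on: G4.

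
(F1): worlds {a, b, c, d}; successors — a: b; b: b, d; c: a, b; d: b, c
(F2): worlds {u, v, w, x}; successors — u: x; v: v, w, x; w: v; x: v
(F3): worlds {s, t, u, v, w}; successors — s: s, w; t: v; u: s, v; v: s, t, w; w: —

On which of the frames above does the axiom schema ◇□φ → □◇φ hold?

This is the axiom for convergence; its first-order frame correspondent is ∀x ∀y ∀z (Rxy ∧ Rxz → ∃w (Ryw ∧ Rzw)).
(F1): condition met.
(F2): condition met.
(F3): fails — Rsw and Rsw but w and w have no common successor.

(F1), (F2)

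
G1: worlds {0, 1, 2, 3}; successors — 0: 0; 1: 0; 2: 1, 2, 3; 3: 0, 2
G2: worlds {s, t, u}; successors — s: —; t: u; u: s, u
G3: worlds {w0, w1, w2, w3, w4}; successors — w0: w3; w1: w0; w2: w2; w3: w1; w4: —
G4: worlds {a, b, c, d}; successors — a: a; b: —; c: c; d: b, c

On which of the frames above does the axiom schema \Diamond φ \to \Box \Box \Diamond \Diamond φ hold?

G3

Frame correspondent (Sahlqvist): \forall x \forall y \forall z ((xRy \wedge x R^2 z) \to \exists w (y = w \wedge z R^2 w)) — i.e. a generalized confluence (Geach) condition.
G1: fails — 2R1, 2R²0 but no w with 1=w and 0R²w.
G2: fails — tRu, tR²s but no w with u=w and sR²w.
G3: ✓.
G4: fails — dRb, dR²c but no w with b=w and cR²w.
Valid on: G3.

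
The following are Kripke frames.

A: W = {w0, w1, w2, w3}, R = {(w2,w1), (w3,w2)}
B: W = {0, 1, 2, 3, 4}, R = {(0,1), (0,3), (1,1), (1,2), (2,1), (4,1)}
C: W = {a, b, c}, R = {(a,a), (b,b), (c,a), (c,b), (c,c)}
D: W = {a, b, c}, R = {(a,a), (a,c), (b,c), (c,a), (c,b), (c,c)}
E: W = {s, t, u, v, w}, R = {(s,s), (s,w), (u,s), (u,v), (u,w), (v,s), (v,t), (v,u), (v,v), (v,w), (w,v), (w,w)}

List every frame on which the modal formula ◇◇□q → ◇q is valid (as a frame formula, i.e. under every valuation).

B, C, D

Frame correspondent (Sahlqvist): ∀x ∀y (xR²y → ∃w (yRw ∧ xRw)) — i.e. a generalized confluence (Geach) condition.
A: fails — w3R²w1 but no w with w1Rw and w3Rw.
B: satisfies the condition.
C: satisfies the condition.
D: satisfies the condition.
E: fails — uR²t but no w* with tRw* and uRw*.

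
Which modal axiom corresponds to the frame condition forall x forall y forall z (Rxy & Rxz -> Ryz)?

◇ψ → □◇ψ

The condition is the Euclidean property. The 5 schema ◇ψ → □◇ψ defines it.
Suppose ◇ψ→□◇ψ is valid. Take Rxy, Rxz and set V(ψ)={y}. Then ◇ψ at x, so □◇ψ at x, so ◇ψ at z, so some w with Rzw has ψ; w=y, i.e. Rzy. By symmetry of the argument, Ryz.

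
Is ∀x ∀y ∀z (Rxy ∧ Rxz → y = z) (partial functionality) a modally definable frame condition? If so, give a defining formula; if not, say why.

The condition is partial functionality. A defining modal formula is ◇q → □q.
Suppose ◇q→□q is valid. Take Rxy, Rxz and set V(q)={y}. Then ◇q at x, so □q at x, so q at z, i.e. z=y.

Yes — defined by ◇q → □q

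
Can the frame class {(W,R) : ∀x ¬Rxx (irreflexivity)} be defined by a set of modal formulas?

If a class were modally definable it would be closed under surjective bounded morphisms (Goldblatt–Thomason).
The 3-cycle (worlds 0,1,2 with 0→1→2→0) is irreflexive, and the map sending every world to a single reflexive point • is a surjective bounded morphism (forth: every edge maps to (•,•); back: every world has a successor). So any modal formula valid on the 3-cycle is also valid on the reflexive point, which is not irreflexive.
Hence irreflexivity is not modally definable.

Not definable by any modal formula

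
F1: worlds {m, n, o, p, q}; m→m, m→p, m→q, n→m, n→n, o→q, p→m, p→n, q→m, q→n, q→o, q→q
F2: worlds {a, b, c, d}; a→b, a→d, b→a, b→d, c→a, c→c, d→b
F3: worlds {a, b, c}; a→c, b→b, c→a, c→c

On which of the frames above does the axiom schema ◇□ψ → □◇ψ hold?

F3

Frame correspondent (Sahlqvist): ∀x ∀y ∀z (Rxy ∧ Rxz → ∃w (Ryw ∧ Rzw)) — i.e. convergence.
F1: fails — Rqn and Rqo but n and o have no common successor.
F2: fails — Rab and Rad but b and d have no common successor.
F3: condition met.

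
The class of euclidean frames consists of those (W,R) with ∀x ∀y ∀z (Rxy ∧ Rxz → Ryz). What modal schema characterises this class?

The condition is the Euclidean property. The 5 schema ◇p → □◇p defines it.
Suppose ◇p→□◇p is valid. Take Rxy, Rxz and set V(p)={y}. Then ◇p at x, so □◇p at x, so ◇p at z, so some w with Rzw has p; w=y, i.e. Rzy. By symmetry of the argument, Ryz.

◇p → □◇p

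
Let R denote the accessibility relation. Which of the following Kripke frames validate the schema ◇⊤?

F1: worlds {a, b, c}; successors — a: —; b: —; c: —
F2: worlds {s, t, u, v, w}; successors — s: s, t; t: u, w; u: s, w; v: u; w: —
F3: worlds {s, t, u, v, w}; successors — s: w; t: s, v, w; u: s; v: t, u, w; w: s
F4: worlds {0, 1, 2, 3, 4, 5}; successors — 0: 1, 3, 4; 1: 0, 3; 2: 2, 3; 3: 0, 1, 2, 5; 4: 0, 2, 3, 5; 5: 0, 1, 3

F3, F4

This is the axiom for seriality; its first-order frame correspondent is ∀x ∃y Rxy.
F1: fails — world a has no successor.
F2: fails — world w has no successor.
F3: ✓.
F4: ✓.
Valid on: F3, F4.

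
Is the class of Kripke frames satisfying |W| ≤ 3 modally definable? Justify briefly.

Not modally definable

Any modally definable frame class is closed under disjoint unions.
Any modal formula valid on each of 4 disjoint one-world frames is valid on their disjoint union (validity is preserved under disjoint unions). Each one-world frame has |W|=1≤3, but the union has |W|=4.
So the class is not modally definable.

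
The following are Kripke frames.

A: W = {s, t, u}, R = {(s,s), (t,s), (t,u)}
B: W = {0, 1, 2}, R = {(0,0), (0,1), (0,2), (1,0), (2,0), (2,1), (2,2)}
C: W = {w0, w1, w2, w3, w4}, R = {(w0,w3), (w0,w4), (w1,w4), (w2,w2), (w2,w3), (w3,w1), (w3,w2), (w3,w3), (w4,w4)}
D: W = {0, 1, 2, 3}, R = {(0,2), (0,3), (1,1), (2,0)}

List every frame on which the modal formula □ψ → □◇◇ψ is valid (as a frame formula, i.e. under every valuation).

The schema corresponds to a generalized confluence (Geach) condition: ∀x ∀z (xRz → ∃w (xRw ∧ zR²w)).
A: fails — tRu but no w with tRw and uR²w.
B: condition met.
C: fails — w3Rw1 but no w with w3Rw and w1R²w.
D: fails — 0R3 but no w with 0Rw and 3R²w.

B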